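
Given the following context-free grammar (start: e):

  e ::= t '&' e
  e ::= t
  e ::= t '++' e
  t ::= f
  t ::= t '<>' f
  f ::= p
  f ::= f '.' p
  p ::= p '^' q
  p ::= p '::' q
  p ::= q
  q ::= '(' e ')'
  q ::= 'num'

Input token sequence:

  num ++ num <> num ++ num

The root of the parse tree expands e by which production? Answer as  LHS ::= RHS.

e ::= t '++' e

[e [t [f [p [q num]]]] ++ [e [t [t [f [p [q num]]]] <> [f [p [q num]]]] ++ [e [t [f [p [q num]]]]]]]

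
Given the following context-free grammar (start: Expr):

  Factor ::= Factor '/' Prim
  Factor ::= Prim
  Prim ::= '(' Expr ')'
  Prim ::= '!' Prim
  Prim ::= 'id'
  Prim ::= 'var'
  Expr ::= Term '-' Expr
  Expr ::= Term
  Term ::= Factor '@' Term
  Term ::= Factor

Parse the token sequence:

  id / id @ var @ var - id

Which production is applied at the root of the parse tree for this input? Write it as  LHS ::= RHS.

[Expr [Term [Factor [Factor [Prim id]] / [Prim id]] @ [Term [Factor [Prim var]] @ [Term [Factor [Prim var]]]]] - [Expr [Term [Factor [Prim id]]]]]

Expr ::= Term '-' Expr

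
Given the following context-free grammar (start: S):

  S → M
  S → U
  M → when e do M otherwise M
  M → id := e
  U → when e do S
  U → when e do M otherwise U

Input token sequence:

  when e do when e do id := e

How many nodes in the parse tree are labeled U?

[S [U when e do [S [U when e do [S [M id := e]]]]]]

2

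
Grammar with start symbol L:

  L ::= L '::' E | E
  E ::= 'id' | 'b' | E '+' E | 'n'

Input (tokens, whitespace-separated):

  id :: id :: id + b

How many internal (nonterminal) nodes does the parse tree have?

8

[L [L [L [E id]] :: [E id]] :: [E [E id] + [E b]]]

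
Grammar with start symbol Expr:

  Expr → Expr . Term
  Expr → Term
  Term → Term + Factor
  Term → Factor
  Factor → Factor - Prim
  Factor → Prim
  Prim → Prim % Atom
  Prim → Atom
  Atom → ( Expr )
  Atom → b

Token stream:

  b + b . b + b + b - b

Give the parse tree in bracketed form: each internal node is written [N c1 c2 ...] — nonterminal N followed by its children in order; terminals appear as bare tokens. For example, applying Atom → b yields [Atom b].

[Expr [Expr [Term [Term [Factor [Prim [Atom b]]]] + [Factor [Prim [Atom b]]]]] . [Term [Term [Term [Factor [Prim [Atom b]]]] + [Factor [Prim [Atom b]]]] + [Factor [Factor [Prim [Atom b]]] - [Prim [Atom b]]]]]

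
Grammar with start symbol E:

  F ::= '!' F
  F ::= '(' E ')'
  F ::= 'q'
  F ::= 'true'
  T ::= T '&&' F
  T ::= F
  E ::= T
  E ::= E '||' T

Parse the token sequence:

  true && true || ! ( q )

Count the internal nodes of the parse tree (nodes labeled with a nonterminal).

[E [E [T [T [F true]] && [F true]]] || [T [F ! [F ( [E [T [F q]]] )]]]]

12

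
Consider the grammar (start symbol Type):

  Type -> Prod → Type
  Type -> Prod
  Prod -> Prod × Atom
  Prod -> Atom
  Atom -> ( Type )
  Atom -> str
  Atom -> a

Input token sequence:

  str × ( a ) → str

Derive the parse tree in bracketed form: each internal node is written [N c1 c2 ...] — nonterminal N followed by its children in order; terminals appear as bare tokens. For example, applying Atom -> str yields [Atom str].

Type
Prod → Type
Prod × Atom → Type
Atom × Atom → Type
str × Atom → Type
str × ( Type ) → Type
str × ( Prod ) → Type
str × ( Atom ) → Type
str × ( a ) → Type
str × ( a ) → Prod
str × ( a ) → Atom
str × ( a ) → str

[Type [Prod [Prod [Atom str]] × [Atom ( [Type [Prod [Atom a]]] )]] → [Type [Prod [Atom str]]]]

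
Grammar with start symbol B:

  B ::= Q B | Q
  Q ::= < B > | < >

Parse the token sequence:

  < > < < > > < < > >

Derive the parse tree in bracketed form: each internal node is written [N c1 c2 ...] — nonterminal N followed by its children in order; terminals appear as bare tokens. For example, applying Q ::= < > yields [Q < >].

[B [Q < >] [B [Q < [B [Q < >]] >] [B [Q < [B [Q < >]] >]]]]

B
Q B
< > B
< > Q B
< > < B > B
< > < Q > B
< > < < > > B
< > < < > > Q
< > < < > > < B >
< > < < > > < Q >
< > < < > > < < > >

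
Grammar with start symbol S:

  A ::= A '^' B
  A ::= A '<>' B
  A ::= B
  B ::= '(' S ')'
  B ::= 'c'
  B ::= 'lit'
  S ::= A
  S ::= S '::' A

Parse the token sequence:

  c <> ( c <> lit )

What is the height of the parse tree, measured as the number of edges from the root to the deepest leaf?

[S [A [A [B c]] <> [B ( [S [A [A [B c]] <> [B lit]]] )]]]

7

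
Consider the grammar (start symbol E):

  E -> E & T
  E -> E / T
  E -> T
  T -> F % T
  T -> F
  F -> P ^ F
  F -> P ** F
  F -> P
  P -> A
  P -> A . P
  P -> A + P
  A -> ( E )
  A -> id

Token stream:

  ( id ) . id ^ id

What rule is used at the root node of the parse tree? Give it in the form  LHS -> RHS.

[E [T [F [P [A ( [E [T [F [P [A id]]]]] )] . [P [A id]]] ^ [F [P [A id]]]]]]

E -> T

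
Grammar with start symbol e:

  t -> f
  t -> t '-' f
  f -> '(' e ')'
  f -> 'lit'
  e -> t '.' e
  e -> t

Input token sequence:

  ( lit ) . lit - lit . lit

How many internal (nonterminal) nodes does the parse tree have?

14

[e [t [f ( [e [t [f lit]]] )]] . [e [t [t [f lit]] - [f lit]] . [e [t [f lit]]]]]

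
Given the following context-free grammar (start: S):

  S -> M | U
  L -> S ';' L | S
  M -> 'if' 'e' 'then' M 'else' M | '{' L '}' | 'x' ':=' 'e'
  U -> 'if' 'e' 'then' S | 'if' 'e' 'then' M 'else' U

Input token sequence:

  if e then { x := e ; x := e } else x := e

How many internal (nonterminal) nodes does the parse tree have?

10

[S [M if e then [M { [L [S [M x := e]] ; [L [S [M x := e]]]] }] else [M x := e]]]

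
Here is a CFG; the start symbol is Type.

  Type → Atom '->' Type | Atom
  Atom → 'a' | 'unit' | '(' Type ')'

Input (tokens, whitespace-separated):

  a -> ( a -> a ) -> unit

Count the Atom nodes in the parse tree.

5

[Type [Atom a] -> [Type [Atom ( [Type [Atom a] -> [Type [Atom a]]] )] -> [Type [Atom unit]]]]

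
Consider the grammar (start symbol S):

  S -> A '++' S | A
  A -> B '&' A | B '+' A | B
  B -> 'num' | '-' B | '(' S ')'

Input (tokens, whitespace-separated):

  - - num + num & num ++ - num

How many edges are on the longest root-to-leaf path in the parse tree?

[S [A [B - [B - [B num]]] + [A [B num] & [A [B num]]]] ++ [S [A [B - [B num]]]]]

5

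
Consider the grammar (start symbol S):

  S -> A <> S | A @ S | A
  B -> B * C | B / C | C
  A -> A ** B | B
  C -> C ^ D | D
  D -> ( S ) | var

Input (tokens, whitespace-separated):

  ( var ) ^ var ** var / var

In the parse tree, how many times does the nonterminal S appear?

[S [A [A [B [C [C [D ( [S [A [B [C [D var]]]]] )]] ^ [D var]]]] ** [B [B [C [D var]]] / [C [D var]]]]]

2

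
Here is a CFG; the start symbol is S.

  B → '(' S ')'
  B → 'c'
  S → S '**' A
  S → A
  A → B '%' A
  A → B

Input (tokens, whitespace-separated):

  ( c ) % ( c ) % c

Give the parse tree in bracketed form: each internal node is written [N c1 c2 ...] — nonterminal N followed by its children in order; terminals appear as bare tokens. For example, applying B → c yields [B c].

[S [A [B ( [S [A [B c]]] )] % [A [B ( [S [A [B c]]] )] % [A [B c]]]]]

S
A
B % A
( S ) % A
( A ) % A
( B ) % A
( c ) % A
( c ) % B % A
( c ) % ( S ) % A
( c ) % ( A ) % A
( c ) % ( B ) % A
( c ) % ( c ) % A
( c ) % ( c ) % B
( c ) % ( c ) % c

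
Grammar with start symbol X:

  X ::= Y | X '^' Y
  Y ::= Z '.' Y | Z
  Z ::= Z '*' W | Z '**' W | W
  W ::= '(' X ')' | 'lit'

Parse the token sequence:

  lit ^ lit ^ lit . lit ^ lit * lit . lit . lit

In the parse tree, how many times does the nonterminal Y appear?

[X [X [X [X [Y [Z [W lit]]]] ^ [Y [Z [W lit]]]] ^ [Y [Z [W lit]] . [Y [Z [W lit]]]]] ^ [Y [Z [Z [W lit]] * [W lit]] . [Y [Z [W lit]] . [Y [Z [W lit]]]]]]

7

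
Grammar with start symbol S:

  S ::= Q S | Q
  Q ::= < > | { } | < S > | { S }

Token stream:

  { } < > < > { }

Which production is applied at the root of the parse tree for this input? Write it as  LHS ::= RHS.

[S [Q { }] [S [Q < >] [S [Q < >] [S [Q { }]]]]]

S ::= Q S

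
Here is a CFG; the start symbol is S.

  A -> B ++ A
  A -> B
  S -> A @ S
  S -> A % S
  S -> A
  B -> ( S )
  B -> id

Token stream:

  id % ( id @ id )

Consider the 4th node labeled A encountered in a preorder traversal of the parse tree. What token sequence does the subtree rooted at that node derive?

[S [A [B id]] % [S [A [B ( [S [A [B id]] @ [S [A [B id]]]] )]]]]

id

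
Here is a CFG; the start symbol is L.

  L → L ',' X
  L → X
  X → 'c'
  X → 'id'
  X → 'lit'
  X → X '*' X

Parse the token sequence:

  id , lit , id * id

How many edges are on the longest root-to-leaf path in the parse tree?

4

[L [L [L [X id]] , [X lit]] , [X [X id] * [X id]]]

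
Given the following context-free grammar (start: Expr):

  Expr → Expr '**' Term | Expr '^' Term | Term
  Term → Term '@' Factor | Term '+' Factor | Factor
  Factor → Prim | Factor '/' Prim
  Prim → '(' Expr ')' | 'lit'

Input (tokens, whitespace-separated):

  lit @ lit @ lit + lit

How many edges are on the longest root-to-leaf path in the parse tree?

[Expr [Term [Term [Term [Term [Factor [Prim lit]]] @ [Factor [Prim lit]]] @ [Factor [Prim lit]]] + [Factor [Prim lit]]]]

7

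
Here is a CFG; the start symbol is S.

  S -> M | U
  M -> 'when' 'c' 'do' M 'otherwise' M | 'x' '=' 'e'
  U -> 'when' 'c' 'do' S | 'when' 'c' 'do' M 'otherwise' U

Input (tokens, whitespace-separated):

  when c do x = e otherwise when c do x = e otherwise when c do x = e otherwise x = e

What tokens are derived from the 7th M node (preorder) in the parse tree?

[S [M when c do [M x = e] otherwise [M when c do [M x = e] otherwise [M when c do [M x = e] otherwise [M x = e]]]]]

x = e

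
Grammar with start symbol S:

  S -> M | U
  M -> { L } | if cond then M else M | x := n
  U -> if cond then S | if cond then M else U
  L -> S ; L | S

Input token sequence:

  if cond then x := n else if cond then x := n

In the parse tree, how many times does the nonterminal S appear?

2

[S [U if cond then [M x := n] else [U if cond then [S [M x := n]]]]]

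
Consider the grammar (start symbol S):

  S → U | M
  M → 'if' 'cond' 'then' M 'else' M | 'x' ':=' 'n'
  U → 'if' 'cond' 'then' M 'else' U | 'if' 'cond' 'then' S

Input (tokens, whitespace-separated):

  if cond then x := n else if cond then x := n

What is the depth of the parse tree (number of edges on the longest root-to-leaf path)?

[S [U if cond then [M x := n] else [U if cond then [S [M x := n]]]]]

5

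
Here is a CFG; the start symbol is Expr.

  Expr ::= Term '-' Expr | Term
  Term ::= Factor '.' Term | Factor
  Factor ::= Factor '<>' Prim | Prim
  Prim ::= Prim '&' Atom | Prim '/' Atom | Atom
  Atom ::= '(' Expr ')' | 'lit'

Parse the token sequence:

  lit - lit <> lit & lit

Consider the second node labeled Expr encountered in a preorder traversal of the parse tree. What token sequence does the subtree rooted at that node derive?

[Expr [Term [Factor [Prim [Atom lit]]]] - [Expr [Term [Factor [Factor [Prim [Atom lit]]] <> [Prim [Prim [Atom lit]] & [Atom lit]]]]]]

lit <> lit & lit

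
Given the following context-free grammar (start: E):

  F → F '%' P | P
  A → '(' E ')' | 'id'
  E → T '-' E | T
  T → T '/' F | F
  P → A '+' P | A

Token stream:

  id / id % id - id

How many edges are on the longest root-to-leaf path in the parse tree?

[E [T [T [F [P [A id]]]] / [F [F [P [A id]]] % [P [A id]]]] - [E [T [F [P [A id]]]]]]

6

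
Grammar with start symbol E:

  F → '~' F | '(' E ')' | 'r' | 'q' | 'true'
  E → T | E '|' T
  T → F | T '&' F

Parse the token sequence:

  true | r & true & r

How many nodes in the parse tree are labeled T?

4

[E [E [T [F true]]] | [T [T [T [F r]] & [F true]] & [F r]]]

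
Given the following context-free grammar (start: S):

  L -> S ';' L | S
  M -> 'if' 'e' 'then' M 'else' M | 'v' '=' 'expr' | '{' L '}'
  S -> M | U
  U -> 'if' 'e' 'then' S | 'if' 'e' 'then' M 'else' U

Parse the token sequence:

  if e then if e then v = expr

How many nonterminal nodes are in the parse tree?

[S [U if e then [S [U if e then [S [M v = expr]]]]]]

6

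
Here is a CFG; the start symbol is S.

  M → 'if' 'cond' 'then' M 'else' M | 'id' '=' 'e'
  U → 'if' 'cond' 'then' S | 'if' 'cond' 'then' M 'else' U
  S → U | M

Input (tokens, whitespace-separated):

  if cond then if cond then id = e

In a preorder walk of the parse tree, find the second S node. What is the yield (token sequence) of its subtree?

[S [U if cond then [S [U if cond then [S [M id = e]]]]]]

if cond then id = e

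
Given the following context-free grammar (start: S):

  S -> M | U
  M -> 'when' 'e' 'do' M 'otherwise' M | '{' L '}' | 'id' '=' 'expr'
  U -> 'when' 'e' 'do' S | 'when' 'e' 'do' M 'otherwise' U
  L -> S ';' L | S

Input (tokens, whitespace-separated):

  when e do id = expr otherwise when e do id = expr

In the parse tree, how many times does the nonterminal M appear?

2

[S [U when e do [M id = expr] otherwise [U when e do [S [M id = expr]]]]]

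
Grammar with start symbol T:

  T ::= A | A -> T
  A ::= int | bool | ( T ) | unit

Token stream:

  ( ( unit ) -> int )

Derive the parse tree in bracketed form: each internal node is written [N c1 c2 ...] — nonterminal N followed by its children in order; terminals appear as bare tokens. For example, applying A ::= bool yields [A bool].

T
A
( T )
( A -> T )
( ( T ) -> T )
( ( A ) -> T )
( ( unit ) -> T )
( ( unit ) -> A )
( ( unit ) -> int )

[T [A ( [T [A ( [T [A unit]] )] -> [T [A int]]] )]]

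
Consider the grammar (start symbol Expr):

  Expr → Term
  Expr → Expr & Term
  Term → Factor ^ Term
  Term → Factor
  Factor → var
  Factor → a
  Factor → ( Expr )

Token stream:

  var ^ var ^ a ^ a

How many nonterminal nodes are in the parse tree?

[Expr [Term [Factor var] ^ [Term [Factor var] ^ [Term [Factor a] ^ [Term [Factor a]]]]]]

9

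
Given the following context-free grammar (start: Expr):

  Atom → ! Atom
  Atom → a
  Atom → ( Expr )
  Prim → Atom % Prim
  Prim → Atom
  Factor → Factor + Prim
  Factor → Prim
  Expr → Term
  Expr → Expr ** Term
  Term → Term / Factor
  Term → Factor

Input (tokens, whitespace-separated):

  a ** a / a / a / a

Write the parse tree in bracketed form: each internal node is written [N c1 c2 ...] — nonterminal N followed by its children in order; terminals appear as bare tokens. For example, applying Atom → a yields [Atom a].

[Expr [Expr [Term [Factor [Prim [Atom a]]]]] ** [Term [Term [Term [Term [Factor [Prim [Atom a]]]] / [Factor [Prim [Atom a]]]] / [Factor [Prim [Atom a]]]] / [Factor [Prim [Atom a]]]]]

Expr
Expr ** Term
Term ** Term
Factor ** Term
Prim ** Term
Atom ** Term
a ** Term
a ** Term / Factor
a ** Term / Factor / Factor
a ** Term / Factor / Factor / Factor
a ** Factor / Factor / Factor / Factor
a ** Prim / Factor / Factor / Factor
a ** Atom / Factor / Factor / Factor
a ** a / Factor / Factor / Factor
a ** a / Prim / Factor / Factor
a ** a / Atom / Factor / Factor
a ** a / a / Factor / Factor
a ** a / a / Prim / Factor
a ** a / a / Atom / Factor
a ** a / a / a / Factor
a ** a / a / a / Prim
a ** a / a / a / Atom
a ** a / a / a / a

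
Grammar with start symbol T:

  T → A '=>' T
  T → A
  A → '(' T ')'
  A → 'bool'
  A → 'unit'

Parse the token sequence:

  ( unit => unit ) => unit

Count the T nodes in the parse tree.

[T [A ( [T [A unit] => [T [A unit]]] )] => [T [A unit]]]

4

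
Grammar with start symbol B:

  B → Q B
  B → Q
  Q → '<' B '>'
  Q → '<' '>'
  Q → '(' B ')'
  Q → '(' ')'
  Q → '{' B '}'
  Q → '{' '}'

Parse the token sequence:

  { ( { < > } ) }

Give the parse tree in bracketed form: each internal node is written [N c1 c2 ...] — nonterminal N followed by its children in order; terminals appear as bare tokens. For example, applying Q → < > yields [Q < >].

B
Q
{ B }
{ Q }
{ ( B ) }
{ ( Q ) }
{ ( { B } ) }
{ ( { Q } ) }
{ ( { < > } ) }

[B [Q { [B [Q ( [B [Q { [B [Q < >]] }]] )]] }]]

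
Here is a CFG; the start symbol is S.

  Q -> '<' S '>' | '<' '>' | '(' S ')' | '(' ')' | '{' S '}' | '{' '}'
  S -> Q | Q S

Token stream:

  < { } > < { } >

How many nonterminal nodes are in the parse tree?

[S [Q < [S [Q { }]] >] [S [Q < [S [Q { }]] >]]]

8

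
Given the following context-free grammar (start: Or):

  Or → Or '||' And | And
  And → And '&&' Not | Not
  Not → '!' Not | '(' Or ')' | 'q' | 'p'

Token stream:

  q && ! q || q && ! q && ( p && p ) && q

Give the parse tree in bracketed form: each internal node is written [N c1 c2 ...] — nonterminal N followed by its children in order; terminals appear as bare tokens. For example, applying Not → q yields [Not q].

Or
Or || And
And || And
And && Not || And
Not && Not || And
q && Not || And
q && ! Not || And
q && ! q || And
q && ! q || And && Not
q && ! q || And && Not && Not
q && ! q || And && Not && Not && Not
q && ! q || Not && Not && Not && Not
q && ! q || q && Not && Not && Not
q && ! q || q && ! Not && Not && Not
q && ! q || q && ! q && Not && Not
q && ! q || q && ! q && ( Or ) && Not
q && ! q || q && ! q && ( And ) && Not
q && ! q || q && ! q && ( And && Not ) && Not
q && ! q || q && ! q && ( Not && Not ) && Not
q && ! q || q && ! q && ( p && Not ) && Not
q && ! q || q && ! q && ( p && p ) && Not
q && ! q || q && ! q && ( p && p ) && q

[Or [Or [And [And [Not q]] && [Not ! [Not q]]]] || [And [And [And [And [Not q]] && [Not ! [Not q]]] && [Not ( [Or [And [And [Not p]] && [Not p]]] )]] && [Not q]]]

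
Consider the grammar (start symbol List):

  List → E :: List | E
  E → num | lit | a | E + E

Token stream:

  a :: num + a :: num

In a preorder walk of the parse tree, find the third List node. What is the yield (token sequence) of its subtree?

[List [E a] :: [List [E [E num] + [E a]] :: [List [E num]]]]

num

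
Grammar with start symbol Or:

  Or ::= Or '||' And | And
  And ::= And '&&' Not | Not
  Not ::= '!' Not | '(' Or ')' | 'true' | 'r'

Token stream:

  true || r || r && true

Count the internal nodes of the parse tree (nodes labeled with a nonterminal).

[Or [Or [Or [And [Not true]]] || [And [Not r]]] || [And [And [Not r]] && [Not true]]]

11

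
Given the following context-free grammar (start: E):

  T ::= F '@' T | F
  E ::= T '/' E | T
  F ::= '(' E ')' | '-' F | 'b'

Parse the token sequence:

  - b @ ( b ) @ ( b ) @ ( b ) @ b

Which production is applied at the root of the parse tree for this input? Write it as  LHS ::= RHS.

[E [T [F - [F b]] @ [T [F ( [E [T [F b]]] )] @ [T [F ( [E [T [F b]]] )] @ [T [F ( [E [T [F b]]] )] @ [T [F b]]]]]]]

E ::= T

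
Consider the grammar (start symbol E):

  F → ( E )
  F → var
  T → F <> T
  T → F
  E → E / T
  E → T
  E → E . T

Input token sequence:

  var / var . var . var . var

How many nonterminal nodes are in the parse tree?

15

[E [E [E [E [E [T [F var]]] / [T [F var]]] . [T [F var]]] . [T [F var]]] . [T [F var]]]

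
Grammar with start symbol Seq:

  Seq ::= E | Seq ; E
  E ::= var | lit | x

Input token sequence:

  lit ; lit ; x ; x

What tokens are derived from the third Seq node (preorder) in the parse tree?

[Seq [Seq [Seq [Seq [E lit]] ; [E lit]] ; [E x]] ; [E x]]

lit ; lit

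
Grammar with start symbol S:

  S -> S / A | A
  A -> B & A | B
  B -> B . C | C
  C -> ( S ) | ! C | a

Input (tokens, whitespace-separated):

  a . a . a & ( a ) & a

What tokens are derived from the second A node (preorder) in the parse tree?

( a ) & a

[S [A [B [B [B [C a]] . [C a]] . [C a]] & [A [B [C ( [S [A [B [C a]]]] )]] & [A [B [C a]]]]]]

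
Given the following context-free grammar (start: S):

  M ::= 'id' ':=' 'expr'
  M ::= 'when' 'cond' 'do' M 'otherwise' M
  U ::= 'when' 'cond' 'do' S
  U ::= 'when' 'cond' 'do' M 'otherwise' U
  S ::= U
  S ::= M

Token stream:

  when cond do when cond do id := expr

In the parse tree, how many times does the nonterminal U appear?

[S [U when cond do [S [U when cond do [S [M id := expr]]]]]]

2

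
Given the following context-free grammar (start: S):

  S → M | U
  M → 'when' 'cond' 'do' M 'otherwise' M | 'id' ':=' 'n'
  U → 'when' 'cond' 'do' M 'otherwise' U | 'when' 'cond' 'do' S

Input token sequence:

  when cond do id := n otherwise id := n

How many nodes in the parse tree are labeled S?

1

[S [M when cond do [M id := n] otherwise [M id := n]]]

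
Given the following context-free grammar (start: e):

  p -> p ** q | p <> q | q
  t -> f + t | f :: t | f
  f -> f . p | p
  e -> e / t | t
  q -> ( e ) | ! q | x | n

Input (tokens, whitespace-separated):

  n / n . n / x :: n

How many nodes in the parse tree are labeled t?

4

[e [e [e [t [f [p [q n]]]]] / [t [f [f [p [q n]]] . [p [q n]]]]] / [t [f [p [q x]]] :: [t [f [p [q n]]]]]]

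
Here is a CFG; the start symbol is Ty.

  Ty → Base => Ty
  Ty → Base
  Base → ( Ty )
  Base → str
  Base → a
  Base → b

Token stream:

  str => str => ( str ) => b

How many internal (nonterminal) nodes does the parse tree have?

[Ty [Base str] => [Ty [Base str] => [Ty [Base ( [Ty [Base str]] )] => [Ty [Base b]]]]]

10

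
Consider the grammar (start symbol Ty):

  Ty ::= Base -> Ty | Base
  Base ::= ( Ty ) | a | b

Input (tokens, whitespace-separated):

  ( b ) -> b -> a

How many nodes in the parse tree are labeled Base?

[Ty [Base ( [Ty [Base b]] )] -> [Ty [Base b] -> [Ty [Base a]]]]

4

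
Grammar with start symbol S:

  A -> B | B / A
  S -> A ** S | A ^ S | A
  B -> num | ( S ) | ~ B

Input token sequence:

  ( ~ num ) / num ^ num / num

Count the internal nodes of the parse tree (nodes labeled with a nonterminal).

14

[S [A [B ( [S [A [B ~ [B num]]]] )] / [A [B num]]] ^ [S [A [B num] / [A [B num]]]]]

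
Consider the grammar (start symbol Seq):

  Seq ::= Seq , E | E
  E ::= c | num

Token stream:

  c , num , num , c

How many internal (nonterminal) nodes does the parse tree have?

[Seq [Seq [Seq [Seq [E c]] , [E num]] , [E num]] , [E c]]

8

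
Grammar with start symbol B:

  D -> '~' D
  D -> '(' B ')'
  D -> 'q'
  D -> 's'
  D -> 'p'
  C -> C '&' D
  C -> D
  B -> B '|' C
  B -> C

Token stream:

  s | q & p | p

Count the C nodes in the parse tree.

4

[B [B [B [C [D s]]] | [C [C [D q]] & [D p]]] | [C [D p]]]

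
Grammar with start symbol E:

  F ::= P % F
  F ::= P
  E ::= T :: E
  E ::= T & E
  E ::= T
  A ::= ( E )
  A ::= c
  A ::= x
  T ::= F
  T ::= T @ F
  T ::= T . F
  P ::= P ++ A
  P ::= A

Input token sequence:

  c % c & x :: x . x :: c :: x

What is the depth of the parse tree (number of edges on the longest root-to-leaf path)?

9

[E [T [F [P [A c]] % [F [P [A c]]]]] & [E [T [F [P [A x]]]] :: [E [T [T [F [P [A x]]]] . [F [P [A x]]]] :: [E [T [F [P [A c]]]] :: [E [T [F [P [A x]]]]]]]]]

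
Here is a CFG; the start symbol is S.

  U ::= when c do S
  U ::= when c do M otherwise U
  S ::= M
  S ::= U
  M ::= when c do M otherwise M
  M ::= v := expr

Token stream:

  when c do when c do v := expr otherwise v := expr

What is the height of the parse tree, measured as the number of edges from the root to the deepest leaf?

[S [U when c do [S [M when c do [M v := expr] otherwise [M v := expr]]]]]

5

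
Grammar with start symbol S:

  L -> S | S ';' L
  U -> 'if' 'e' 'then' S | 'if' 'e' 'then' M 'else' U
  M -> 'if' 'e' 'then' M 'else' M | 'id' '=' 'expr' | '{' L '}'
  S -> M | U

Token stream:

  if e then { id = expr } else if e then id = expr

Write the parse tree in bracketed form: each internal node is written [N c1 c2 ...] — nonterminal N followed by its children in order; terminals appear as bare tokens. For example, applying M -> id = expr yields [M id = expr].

[S [U if e then [M { [L [S [M id = expr]]] }] else [U if e then [S [M id = expr]]]]]

S
U
if e then M else U
if e then { L } else U
if e then { S } else U
if e then { M } else U
if e then { id = expr } else U
if e then { id = expr } else if e then S
if e then { id = expr } else if e then M
if e then { id = expr } else if e then id = expr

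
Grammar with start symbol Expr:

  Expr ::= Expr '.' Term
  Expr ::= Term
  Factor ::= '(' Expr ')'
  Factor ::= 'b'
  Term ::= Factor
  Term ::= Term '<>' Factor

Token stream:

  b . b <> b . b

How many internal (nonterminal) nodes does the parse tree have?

11

[Expr [Expr [Expr [Term [Factor b]]] . [Term [Term [Factor b]] <> [Factor b]]] . [Term [Factor b]]]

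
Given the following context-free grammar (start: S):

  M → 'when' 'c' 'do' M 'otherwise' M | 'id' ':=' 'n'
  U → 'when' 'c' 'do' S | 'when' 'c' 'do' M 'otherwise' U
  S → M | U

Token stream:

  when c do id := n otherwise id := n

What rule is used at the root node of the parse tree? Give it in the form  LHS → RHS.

[S [M when c do [M id := n] otherwise [M id := n]]]

S → M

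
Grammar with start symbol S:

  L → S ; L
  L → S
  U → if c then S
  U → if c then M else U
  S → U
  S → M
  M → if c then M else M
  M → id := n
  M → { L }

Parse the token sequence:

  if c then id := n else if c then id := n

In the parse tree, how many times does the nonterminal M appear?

2

[S [U if c then [M id := n] else [U if c then [S [M id := n]]]]]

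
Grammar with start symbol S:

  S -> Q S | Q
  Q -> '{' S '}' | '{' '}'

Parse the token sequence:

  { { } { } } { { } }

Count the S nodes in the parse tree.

5

[S [Q { [S [Q { }] [S [Q { }]]] }] [S [Q { [S [Q { }]] }]]]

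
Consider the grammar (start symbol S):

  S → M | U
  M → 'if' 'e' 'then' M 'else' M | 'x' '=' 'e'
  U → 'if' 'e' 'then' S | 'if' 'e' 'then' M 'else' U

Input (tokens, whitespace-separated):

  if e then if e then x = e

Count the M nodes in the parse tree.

1

[S [U if e then [S [U if e then [S [M x = e]]]]]]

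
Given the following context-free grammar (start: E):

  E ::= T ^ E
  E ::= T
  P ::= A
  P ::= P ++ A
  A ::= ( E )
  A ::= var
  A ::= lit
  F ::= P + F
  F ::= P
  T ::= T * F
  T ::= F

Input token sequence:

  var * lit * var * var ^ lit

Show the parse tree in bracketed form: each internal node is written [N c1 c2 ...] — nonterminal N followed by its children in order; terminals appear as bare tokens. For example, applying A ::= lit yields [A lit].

E
T ^ E
T * F ^ E
T * F * F ^ E
T * F * F * F ^ E
F * F * F * F ^ E
P * F * F * F ^ E
A * F * F * F ^ E
var * F * F * F ^ E
var * P * F * F ^ E
var * A * F * F ^ E
var * lit * F * F ^ E
var * lit * P * F ^ E
var * lit * A * F ^ E
var * lit * var * F ^ E
var * lit * var * P ^ E
var * lit * var * A ^ E
var * lit * var * var ^ E
var * lit * var * var ^ T
var * lit * var * var ^ F
var * lit * var * var ^ P
var * lit * var * var ^ A
var * lit * var * var ^ lit

[E [T [T [T [T [F [P [A var]]]] * [F [P [A lit]]]] * [F [P [A var]]]] * [F [P [A var]]]] ^ [E [T [F [P [A lit]]]]]]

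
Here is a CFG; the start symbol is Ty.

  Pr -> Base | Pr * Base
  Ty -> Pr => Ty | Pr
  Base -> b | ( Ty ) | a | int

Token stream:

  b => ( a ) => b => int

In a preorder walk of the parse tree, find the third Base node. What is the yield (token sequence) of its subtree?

a

[Ty [Pr [Base b]] => [Ty [Pr [Base ( [Ty [Pr [Base a]]] )]] => [Ty [Pr [Base b]] => [Ty [Pr [Base int]]]]]]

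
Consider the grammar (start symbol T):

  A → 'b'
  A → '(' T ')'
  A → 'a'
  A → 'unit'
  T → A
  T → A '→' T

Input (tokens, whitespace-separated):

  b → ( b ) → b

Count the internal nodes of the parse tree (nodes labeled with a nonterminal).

[T [A b] → [T [A ( [T [A b]] )] → [T [A b]]]]

8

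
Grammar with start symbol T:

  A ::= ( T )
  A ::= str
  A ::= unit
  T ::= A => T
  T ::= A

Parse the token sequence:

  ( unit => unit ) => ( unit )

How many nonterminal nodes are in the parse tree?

10

[T [A ( [T [A unit] => [T [A unit]]] )] => [T [A ( [T [A unit]] )]]]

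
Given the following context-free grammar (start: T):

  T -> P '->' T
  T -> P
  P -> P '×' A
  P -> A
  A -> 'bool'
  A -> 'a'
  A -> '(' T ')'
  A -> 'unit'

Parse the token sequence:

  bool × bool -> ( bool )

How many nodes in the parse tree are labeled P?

4

[T [P [P [A bool]] × [A bool]] -> [T [P [A ( [T [P [A bool]]] )]]]]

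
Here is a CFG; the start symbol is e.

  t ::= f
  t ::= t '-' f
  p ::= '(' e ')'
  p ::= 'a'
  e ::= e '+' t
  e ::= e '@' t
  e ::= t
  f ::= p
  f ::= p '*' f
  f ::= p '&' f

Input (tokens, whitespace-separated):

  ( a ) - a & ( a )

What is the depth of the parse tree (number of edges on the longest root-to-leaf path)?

[e [t [t [f [p ( [e [t [f [p a]]]] )]]] - [f [p a] & [f [p ( [e [t [f [p a]]]] )]]]]]

9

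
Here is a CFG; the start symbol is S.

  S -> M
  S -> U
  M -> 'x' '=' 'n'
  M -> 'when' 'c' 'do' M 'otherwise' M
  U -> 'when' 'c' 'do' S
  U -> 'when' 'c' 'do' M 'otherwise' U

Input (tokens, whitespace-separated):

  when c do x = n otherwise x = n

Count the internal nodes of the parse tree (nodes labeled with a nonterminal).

4

[S [M when c do [M x = n] otherwise [M x = n]]]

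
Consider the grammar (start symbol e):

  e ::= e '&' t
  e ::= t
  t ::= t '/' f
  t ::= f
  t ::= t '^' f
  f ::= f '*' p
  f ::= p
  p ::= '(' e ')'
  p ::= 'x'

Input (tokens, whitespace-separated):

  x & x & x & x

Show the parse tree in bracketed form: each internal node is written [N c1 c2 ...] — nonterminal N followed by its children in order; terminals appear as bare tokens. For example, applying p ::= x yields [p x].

e
e & t
e & t & t
e & t & t & t
t & t & t & t
f & t & t & t
p & t & t & t
x & t & t & t
x & f & t & t
x & p & t & t
x & x & t & t
x & x & f & t
x & x & p & t
x & x & x & t
x & x & x & f
x & x & x & p
x & x & x & x

[e [e [e [e [t [f [p x]]]] & [t [f [p x]]]] & [t [f [p x]]]] & [t [f [p x]]]]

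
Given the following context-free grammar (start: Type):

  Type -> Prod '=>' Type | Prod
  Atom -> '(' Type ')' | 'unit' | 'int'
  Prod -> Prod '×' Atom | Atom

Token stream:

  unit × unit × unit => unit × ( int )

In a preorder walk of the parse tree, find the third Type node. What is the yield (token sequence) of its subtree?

[Type [Prod [Prod [Prod [Atom unit]] × [Atom unit]] × [Atom unit]] => [Type [Prod [Prod [Atom unit]] × [Atom ( [Type [Prod [Atom int]]] )]]]]

int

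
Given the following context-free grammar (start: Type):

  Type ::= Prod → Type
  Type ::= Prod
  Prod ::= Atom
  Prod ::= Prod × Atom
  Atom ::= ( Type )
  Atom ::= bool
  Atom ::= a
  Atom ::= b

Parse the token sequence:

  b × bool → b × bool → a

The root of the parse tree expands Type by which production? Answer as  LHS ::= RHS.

[Type [Prod [Prod [Atom b]] × [Atom bool]] → [Type [Prod [Prod [Atom b]] × [Atom bool]] → [Type [Prod [Atom a]]]]]

Type ::= Prod → Type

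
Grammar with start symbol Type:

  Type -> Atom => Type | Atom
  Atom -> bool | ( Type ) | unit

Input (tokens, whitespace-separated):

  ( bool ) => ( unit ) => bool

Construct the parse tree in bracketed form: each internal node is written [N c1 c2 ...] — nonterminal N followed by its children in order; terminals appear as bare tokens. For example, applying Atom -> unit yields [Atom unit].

Type
Atom => Type
( Type ) => Type
( Atom ) => Type
( bool ) => Type
( bool ) => Atom => Type
( bool ) => ( Type ) => Type
( bool ) => ( Atom ) => Type
( bool ) => ( unit ) => Type
( bool ) => ( unit ) => Atom
( bool ) => ( unit ) => bool

[Type [Atom ( [Type [Atom bool]] )] => [Type [Atom ( [Type [Atom unit]] )] => [Type [Atom bool]]]]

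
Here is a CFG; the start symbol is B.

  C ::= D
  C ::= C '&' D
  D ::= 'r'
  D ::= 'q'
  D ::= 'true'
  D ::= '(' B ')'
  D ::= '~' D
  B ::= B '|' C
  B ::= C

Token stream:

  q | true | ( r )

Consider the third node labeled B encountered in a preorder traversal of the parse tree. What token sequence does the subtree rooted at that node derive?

q

[B [B [B [C [D q]]] | [C [D true]]] | [C [D ( [B [C [D r]]] )]]]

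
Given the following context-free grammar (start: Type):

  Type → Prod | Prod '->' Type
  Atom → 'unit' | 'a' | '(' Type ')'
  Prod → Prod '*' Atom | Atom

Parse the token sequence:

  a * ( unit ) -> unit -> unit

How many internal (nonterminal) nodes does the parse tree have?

[Type [Prod [Prod [Atom a]] * [Atom ( [Type [Prod [Atom unit]]] )]] -> [Type [Prod [Atom unit]] -> [Type [Prod [Atom unit]]]]]

14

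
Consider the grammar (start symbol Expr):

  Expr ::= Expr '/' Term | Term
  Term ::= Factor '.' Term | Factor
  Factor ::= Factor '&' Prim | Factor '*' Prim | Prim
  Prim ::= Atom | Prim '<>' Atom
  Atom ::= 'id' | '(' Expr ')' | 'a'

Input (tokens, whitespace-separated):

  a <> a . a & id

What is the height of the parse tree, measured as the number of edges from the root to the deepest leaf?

[Expr [Term [Factor [Prim [Prim [Atom a]] <> [Atom a]]] . [Term [Factor [Factor [Prim [Atom a]]] & [Prim [Atom id]]]]]]

7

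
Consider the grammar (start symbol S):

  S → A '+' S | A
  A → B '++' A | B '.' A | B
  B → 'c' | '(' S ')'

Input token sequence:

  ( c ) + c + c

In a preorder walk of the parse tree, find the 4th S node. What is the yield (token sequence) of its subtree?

[S [A [B ( [S [A [B c]]] )]] + [S [A [B c]] + [S [A [B c]]]]]

c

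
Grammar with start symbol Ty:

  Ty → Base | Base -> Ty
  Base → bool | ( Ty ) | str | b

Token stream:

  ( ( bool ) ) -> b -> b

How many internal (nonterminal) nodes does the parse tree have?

[Ty [Base ( [Ty [Base ( [Ty [Base bool]] )]] )] -> [Ty [Base b] -> [Ty [Base b]]]]

10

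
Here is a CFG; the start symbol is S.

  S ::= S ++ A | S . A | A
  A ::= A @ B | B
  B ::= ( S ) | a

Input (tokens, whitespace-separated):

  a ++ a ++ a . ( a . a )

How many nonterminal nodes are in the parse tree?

[S [S [S [S [A [B a]]] ++ [A [B a]]] ++ [A [B a]]] . [A [B ( [S [S [A [B a]]] . [A [B a]]] )]]]

18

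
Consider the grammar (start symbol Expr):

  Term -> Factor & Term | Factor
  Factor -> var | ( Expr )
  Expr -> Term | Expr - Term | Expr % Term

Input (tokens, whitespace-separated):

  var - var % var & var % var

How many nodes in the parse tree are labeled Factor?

[Expr [Expr [Expr [Expr [Term [Factor var]]] - [Term [Factor var]]] % [Term [Factor var] & [Term [Factor var]]]] % [Term [Factor var]]]

5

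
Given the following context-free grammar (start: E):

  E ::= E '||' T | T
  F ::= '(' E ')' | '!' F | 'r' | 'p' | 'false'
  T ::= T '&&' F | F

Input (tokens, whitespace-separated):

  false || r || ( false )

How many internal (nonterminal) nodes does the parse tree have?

12

[E [E [E [T [F false]]] || [T [F r]]] || [T [F ( [E [T [F false]]] )]]]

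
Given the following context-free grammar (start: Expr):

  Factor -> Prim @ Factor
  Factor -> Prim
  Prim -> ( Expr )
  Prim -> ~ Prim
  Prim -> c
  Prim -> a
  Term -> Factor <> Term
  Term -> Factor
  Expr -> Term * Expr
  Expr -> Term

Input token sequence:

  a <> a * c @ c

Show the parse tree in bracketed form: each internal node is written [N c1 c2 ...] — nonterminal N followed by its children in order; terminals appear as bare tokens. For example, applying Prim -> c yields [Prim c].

Expr
Term * Expr
Factor <> Term * Expr
Prim <> Term * Expr
a <> Term * Expr
a <> Factor * Expr
a <> Prim * Expr
a <> a * Expr
a <> a * Term
a <> a * Factor
a <> a * Prim @ Factor
a <> a * c @ Factor
a <> a * c @ Prim
a <> a * c @ c

[Expr [Term [Factor [Prim a]] <> [Term [Factor [Prim a]]]] * [Expr [Term [Factor [Prim c] @ [Factor [Prim c]]]]]]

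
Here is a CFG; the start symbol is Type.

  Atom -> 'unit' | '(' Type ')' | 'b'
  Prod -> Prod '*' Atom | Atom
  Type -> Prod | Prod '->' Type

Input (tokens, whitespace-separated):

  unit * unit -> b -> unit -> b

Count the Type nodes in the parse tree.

4

[Type [Prod [Prod [Atom unit]] * [Atom unit]] -> [Type [Prod [Atom b]] -> [Type [Prod [Atom unit]] -> [Type [Prod [Atom b]]]]]]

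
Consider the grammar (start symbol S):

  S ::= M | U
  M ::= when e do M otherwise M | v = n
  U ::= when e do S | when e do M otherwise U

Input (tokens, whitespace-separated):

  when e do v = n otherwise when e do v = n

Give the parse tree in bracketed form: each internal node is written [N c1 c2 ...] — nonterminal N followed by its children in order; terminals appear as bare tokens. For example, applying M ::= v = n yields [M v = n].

S
U
when e do M otherwise U
when e do v = n otherwise U
when e do v = n otherwise when e do S
when e do v = n otherwise when e do M
when e do v = n otherwise when e do v = n

[S [U when e do [M v = n] otherwise [U when e do [S [M v = n]]]]]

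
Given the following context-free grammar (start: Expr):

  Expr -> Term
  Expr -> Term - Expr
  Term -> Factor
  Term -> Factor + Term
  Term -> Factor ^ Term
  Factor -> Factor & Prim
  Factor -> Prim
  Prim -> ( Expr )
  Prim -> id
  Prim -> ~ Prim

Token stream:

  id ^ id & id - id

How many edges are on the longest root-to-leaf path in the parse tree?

[Expr [Term [Factor [Prim id]] ^ [Term [Factor [Factor [Prim id]] & [Prim id]]]] - [Expr [Term [Factor [Prim id]]]]]

6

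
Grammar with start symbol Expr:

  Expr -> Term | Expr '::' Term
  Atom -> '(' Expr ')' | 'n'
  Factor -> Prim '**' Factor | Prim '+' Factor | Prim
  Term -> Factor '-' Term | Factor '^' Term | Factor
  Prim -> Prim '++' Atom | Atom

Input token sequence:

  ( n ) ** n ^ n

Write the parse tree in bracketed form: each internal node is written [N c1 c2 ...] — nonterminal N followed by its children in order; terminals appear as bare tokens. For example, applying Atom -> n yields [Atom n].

[Expr [Term [Factor [Prim [Atom ( [Expr [Term [Factor [Prim [Atom n]]]]] )]] ** [Factor [Prim [Atom n]]]] ^ [Term [Factor [Prim [Atom n]]]]]]

Expr
Term
Factor ^ Term
Prim ** Factor ^ Term
Atom ** Factor ^ Term
( Expr ) ** Factor ^ Term
( Term ) ** Factor ^ Term
( Factor ) ** Factor ^ Term
( Prim ) ** Factor ^ Term
( Atom ) ** Factor ^ Term
( n ) ** Factor ^ Term
( n ) ** Prim ^ Term
( n ) ** Atom ^ Term
( n ) ** n ^ Term
( n ) ** n ^ Factor
( n ) ** n ^ Prim
( n ) ** n ^ Atom
( n ) ** n ^ n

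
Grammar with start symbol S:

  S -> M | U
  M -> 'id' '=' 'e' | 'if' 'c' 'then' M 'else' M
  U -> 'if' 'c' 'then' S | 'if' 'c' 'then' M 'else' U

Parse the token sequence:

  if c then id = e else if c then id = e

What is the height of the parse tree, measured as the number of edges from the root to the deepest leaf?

5

[S [U if c then [M id = e] else [U if c then [S [M id = e]]]]]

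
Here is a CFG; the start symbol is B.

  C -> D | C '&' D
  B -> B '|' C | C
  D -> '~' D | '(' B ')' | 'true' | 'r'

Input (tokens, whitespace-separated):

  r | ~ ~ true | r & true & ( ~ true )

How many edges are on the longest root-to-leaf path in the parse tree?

7

[B [B [B [C [D r]]] | [C [D ~ [D ~ [D true]]]]] | [C [C [C [D r]] & [D true]] & [D ( [B [C [D ~ [D true]]]] )]]]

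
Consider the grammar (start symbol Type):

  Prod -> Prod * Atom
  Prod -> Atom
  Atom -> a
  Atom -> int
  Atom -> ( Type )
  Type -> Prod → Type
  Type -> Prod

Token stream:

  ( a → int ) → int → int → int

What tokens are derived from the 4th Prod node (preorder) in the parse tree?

int

[Type [Prod [Atom ( [Type [Prod [Atom a]] → [Type [Prod [Atom int]]]] )]] → [Type [Prod [Atom int]] → [Type [Prod [Atom int]] → [Type [Prod [Atom int]]]]]]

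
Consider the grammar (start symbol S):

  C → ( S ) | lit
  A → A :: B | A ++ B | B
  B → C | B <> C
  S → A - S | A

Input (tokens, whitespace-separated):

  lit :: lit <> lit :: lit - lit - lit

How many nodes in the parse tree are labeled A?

[S [A [A [A [B [C lit]]] :: [B [B [C lit]] <> [C lit]]] :: [B [C lit]]] - [S [A [B [C lit]]] - [S [A [B [C lit]]]]]]

5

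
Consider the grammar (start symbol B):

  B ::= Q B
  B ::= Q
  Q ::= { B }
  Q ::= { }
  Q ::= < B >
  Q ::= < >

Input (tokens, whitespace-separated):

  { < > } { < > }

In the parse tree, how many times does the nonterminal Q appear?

4

[B [Q { [B [Q < >]] }] [B [Q { [B [Q < >]] }]]]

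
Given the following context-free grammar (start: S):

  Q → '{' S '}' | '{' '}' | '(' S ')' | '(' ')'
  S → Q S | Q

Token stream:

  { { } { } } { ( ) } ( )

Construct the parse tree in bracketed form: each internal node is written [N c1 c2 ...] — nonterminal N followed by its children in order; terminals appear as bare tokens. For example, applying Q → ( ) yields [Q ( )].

S
Q S
{ S } S
{ Q S } S
{ { } S } S
{ { } Q } S
{ { } { } } S
{ { } { } } Q S
{ { } { } } { S } S
{ { } { } } { Q } S
{ { } { } } { ( ) } S
{ { } { } } { ( ) } Q
{ { } { } } { ( ) } ( )

[S [Q { [S [Q { }] [S [Q { }]]] }] [S [Q { [S [Q ( )]] }] [S [Q ( )]]]]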